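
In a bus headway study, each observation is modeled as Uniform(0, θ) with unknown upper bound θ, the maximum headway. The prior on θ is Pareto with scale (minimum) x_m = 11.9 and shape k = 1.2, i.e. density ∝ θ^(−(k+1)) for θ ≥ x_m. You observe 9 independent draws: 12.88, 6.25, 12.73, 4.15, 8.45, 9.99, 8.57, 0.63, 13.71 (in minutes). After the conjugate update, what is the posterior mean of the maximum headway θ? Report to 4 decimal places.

A Pareto(scale x_m, shape k) prior on the upper bound θ of Uniform(0, θ) is conjugate: posterior is Pareto(max(x_m, max xᵢ), k + n).
Sample maximum = 13.71; prior scale x_m = 11.9 → posterior scale = max = 13.71.
Posterior shape = 1.2 + 9 = 10.2.
E[θ|data] = k·x_m/(k−1) = 10.2·13.71/9.2 = 15.2002.

15.2002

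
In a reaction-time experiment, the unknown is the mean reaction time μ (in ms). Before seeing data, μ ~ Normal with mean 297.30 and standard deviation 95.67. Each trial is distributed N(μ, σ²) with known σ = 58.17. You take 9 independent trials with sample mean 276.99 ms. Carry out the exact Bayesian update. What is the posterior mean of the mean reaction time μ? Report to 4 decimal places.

For Normal data with known variance σ², a Normal(μ₀, σ₀²) prior on μ is conjugate. Posterior precision = 1/σ₀² + n/σ²; posterior mean is the precision-weighted average of μ₀ and x̄.
n·x̄ = 9·276.99 = 2492.91.
σ₀² = 95.67² = 9152.7489, σ² = 58.17² = 3383.7489; σ² + n·σ₀² = 3383.7489 + 9·9152.7489 = 85758.489.
Posterior mean = (μ₀/σ₀² + n·x̄/σ²)/(1/σ₀² + n/σ²) = (σ²·μ₀ + σ₀²·n·x̄)/(σ² + n·σ₀²) = (3383.7489·297.30 + 9152.7489·2492.91)/85758.489 = 23822967.808269/85758.489 = 277.7914.

277.7914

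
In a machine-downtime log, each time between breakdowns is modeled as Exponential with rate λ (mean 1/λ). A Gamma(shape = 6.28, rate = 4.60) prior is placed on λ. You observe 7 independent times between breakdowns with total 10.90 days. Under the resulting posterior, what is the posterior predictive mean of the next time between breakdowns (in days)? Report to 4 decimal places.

1.2622

With a Gamma(shape α, rate β) prior on the exponential rate λ, the posterior after n observations with total T = Σxᵢ is Gamma(α+n, β+T).
Posterior: Gamma(6.28+7, 4.60+10.90) = Gamma(13.28, 15.50).
The predictive distribution for the next observation is Lomax; its mean is β/(α−1) = 15.50/12.28 = 1.2622.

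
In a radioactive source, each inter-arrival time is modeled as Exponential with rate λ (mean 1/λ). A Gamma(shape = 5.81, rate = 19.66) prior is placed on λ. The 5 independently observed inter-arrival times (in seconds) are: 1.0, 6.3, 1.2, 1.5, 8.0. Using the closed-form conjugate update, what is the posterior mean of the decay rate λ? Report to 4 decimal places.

0.2870

With a Gamma(shape α, rate β) prior on the exponential rate λ, the posterior after n observations with total T = Σxᵢ is Gamma(α+n, β+T).
Sum of observations T = 18.0 seconds; n = 5.
Posterior: Gamma(5.81+5, 19.66+18.0) = Gamma(10.81, 37.66).
Posterior mean of λ = α/β = 10.81/37.66 = 0.2870.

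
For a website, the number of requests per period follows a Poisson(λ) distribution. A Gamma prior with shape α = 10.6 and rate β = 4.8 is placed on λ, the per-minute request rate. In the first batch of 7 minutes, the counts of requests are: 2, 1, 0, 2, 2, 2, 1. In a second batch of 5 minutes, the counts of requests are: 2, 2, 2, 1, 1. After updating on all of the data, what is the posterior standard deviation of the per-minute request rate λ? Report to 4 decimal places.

With a Gamma(shape α, rate β) prior, the Poisson likelihood is conjugate: the posterior is Gamma(α + ΣXᵢ, β + n).
Batch 1: sum of counts S = 10 over n = 7 minutes.
After batch 1: Gamma(α+S, β+n) = Gamma(10.6+10, 4.8+7) = Gamma(20.6, 11.8).
Batch 2: sum of counts S = 8 over n = 5 minutes.
After batch 2: Gamma(α+S, β+n) = Gamma(20.6+8, 11.8+5) = Gamma(28.6, 16.8).
SD = √α/β = √28.6/16.8 = 0.3183.

0.3183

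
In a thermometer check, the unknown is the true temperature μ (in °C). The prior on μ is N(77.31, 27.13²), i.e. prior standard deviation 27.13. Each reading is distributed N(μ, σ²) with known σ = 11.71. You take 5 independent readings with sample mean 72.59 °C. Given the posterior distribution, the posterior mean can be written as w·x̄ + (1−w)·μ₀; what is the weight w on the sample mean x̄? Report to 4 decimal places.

For Normal data with known variance σ², a Normal(μ₀, σ₀²) prior on μ is conjugate. Posterior precision = 1/σ₀² + n/σ²; posterior mean is the precision-weighted average of μ₀ and x̄.
σ₀² = 27.13² = 736.0369, σ² = 11.71² = 137.1241. Prior precision 1/σ₀² = 1/736.0369; data precision n/σ² = 5/137.1241.
w = (n/σ²)/(1/σ₀² + n/σ²) = n·σ₀²/(σ² + n·σ₀²) = 5·736.0369/(137.1241 + 5·736.0369) = 3680.1845/3817.3086 = 0.9641.

0.9641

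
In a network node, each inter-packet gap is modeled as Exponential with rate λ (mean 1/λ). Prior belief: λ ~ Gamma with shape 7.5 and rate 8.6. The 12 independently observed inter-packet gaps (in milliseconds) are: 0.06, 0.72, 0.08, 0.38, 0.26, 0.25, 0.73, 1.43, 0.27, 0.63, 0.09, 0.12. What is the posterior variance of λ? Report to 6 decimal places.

With a Gamma(shape α, rate β) prior on the exponential rate λ, the posterior after n observations with total T = Σxᵢ is Gamma(α+n, β+T).
Sum of observations T = 5.02 milliseconds; n = 12.
Posterior: Gamma(7.5+12, 8.6+5.02) = Gamma(19.5, 13.62).
Var = α/β² = 0.105119.

0.105119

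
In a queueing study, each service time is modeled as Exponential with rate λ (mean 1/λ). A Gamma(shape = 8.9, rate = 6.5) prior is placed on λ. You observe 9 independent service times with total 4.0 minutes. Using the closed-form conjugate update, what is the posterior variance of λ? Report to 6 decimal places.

With a Gamma(shape α, rate β) prior on the exponential rate λ, the posterior after n observations with total T = Σxᵢ is Gamma(α+n, β+T).
Posterior: Gamma(8.9+9, 6.5+4.0) = Gamma(17.9, 10.5).
Var = α/β² = 0.162358.

0.162358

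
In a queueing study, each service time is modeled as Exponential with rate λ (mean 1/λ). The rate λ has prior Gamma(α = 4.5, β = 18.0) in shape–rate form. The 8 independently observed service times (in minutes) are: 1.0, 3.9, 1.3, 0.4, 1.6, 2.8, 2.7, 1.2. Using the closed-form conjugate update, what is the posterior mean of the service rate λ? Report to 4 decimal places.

0.3799

With a Gamma(shape α, rate β) prior on the exponential rate λ, the posterior after n observations with total T = Σxᵢ is Gamma(α+n, β+T).
Sum of observations T = 14.9 minutes; n = 8.
Posterior: Gamma(4.5+8, 18.0+14.9) = Gamma(12.5, 32.9).
Posterior mean of λ = α/β = 12.5/32.9 = 0.3799.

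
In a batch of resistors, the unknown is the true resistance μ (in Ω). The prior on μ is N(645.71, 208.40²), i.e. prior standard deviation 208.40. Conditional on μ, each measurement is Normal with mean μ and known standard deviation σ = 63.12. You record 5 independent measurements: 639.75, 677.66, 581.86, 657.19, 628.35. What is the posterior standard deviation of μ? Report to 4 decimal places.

For Normal data with known variance σ², a Normal(μ₀, σ₀²) prior on μ is conjugate. Posterior precision = 1/σ₀² + n/σ²; posterior mean is the precision-weighted average of μ₀ and x̄.
σ₀² = 208.40² = 43430.56, σ² = 63.12² = 3984.1344; σ² + n·σ₀² = 3984.1344 + 5·43430.56 = 221136.9344.
Posterior precision = 1/σ₀² + n/σ² = 1/43430.56 + 5/3984.1344 = (σ² + n·σ₀²)/(σ₀²σ²) = 221136.9344/(43430.56·3984.1344); posterior variance σₙ² = σ₀²σ²/(σ² + n·σ₀²) = 43430.56·3984.1344/221136.9344 = 782.470773.
Posterior SD = √σₙ² = √(43430.56·3984.1344/221136.9344) = 27.9727.

27.9727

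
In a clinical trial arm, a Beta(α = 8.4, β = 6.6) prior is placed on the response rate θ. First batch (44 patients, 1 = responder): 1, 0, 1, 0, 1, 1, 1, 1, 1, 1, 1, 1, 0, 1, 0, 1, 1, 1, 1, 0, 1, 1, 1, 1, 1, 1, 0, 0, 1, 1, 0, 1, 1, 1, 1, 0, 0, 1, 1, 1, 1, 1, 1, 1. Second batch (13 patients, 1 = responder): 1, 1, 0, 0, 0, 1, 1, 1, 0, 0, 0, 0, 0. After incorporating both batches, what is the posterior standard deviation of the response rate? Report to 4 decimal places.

The Beta prior is conjugate to a Binomial/Bernoulli likelihood; the update adds successes to α and failures to β.
After batch 1: Beta(8.4+34, 6.6+10) = Beta(42.4, 16.6).
After batch 2: Beta(42.4+5, 16.6+8) = Beta(47.4, 24.6).
Var = αβ/((α+β)²(α+β+1)) = 47.4·24.6/(72.0²·73.0) = 0.00308124; SD = √0.00308124 = 0.0555.

0.0555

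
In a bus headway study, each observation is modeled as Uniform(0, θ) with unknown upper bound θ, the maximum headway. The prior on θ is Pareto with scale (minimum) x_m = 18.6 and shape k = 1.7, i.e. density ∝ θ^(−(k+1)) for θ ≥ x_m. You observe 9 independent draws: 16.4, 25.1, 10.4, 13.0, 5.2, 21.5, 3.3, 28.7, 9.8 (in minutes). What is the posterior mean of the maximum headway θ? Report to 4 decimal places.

31.6588

A Pareto(scale x_m, shape k) prior on the upper bound θ of Uniform(0, θ) is conjugate: posterior is Pareto(max(x_m, max xᵢ), k + n).
Sample maximum = 28.7; prior scale x_m = 18.6 → posterior scale = max = 28.7.
Posterior shape = 1.7 + 9 = 10.7.
E[θ|data] = k·x_m/(k−1) = 10.7·28.7/9.7 = 31.6588.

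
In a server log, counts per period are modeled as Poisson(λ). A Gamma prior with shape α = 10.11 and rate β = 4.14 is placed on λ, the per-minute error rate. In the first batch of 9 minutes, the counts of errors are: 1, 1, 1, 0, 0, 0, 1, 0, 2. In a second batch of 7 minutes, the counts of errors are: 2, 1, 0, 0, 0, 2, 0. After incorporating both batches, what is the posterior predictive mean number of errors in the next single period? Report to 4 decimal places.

With a Gamma(shape α, rate β) prior, the Poisson likelihood is conjugate: the posterior is Gamma(α + ΣXᵢ, β + n).
Batch 1: sum of counts S = 6 over n = 9 minutes.
After batch 1: Gamma(α+S, β+n) = Gamma(10.11+6, 4.14+9) = Gamma(16.11, 13.14).
Batch 2: sum of counts S = 5 over n = 7 minutes.
After batch 2: Gamma(α+S, β+n) = Gamma(16.11+5, 13.14+7) = Gamma(21.11, 20.14).
The predictive distribution for one future period is NegBinom with mean α/β = 1.0482.

1.0482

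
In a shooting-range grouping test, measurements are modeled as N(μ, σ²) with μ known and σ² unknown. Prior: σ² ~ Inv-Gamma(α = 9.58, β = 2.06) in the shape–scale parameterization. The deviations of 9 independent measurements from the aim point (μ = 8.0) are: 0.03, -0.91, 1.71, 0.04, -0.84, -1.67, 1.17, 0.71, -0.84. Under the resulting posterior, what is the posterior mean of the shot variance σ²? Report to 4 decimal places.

With known mean μ and an Inverse-Gamma(α, β) prior on σ², the Normal likelihood is conjugate: posterior is Inv-Gamma(α + n/2, β + Σ(xᵢ−μ)²/2).
Σ(xᵢ−μ)² = (0.03)² + (-0.91)² + (1.71)² + (0.04)² + (-0.84)² + (-1.67)² + (1.17)² + (0.71)² + (-0.84)² = 9.8278.
Posterior: Inv-Gamma(9.58 + 9/2, 2.06 + 9.8278/2) = Inv-Gamma(14.08, 6.97390).
E[σ²|data] = β/(α−1) = 6.97390/13.08 = 0.5332.

0.5332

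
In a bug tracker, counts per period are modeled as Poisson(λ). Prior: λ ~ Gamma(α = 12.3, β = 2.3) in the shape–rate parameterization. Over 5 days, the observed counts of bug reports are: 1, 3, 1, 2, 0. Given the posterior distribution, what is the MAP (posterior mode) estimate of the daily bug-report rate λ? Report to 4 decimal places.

2.5068

With a Gamma(shape α, rate β) prior, the Poisson likelihood is conjugate: the posterior is Gamma(α + ΣXᵢ, β + n).
Sum of counts S = 7 over n = 5 days.
Posterior: Gamma(α+S, β+n) = Gamma(12.3+7, 2.3+5) = Gamma(19.3, 7.3).
Mode of Gamma(α,β) for α≥1 is (α−1)/β = 18.3/7.3 = 2.5068.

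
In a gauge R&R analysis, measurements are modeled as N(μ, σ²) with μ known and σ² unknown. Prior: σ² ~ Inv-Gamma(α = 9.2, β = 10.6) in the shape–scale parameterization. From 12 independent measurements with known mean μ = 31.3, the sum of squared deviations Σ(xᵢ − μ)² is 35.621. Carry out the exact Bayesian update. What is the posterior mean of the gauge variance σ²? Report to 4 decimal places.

With known mean μ and an Inverse-Gamma(α, β) prior on σ², the Normal likelihood is conjugate: posterior is Inv-Gamma(α + n/2, β + Σ(xᵢ−μ)²/2).
Posterior: Inv-Gamma(9.2 + 12/2, 10.6 + 35.621/2) = Inv-Gamma(15.20, 28.4105).
E[σ²|data] = β/(α−1) = 28.4105/14.20 = 2.0007.

2.0007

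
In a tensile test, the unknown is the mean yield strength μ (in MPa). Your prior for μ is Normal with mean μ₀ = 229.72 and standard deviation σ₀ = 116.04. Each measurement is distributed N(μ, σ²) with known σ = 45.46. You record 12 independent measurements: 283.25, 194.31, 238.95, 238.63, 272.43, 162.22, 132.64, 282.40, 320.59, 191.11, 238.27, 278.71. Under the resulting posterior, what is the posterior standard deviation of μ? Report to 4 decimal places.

13.0400

For Normal data with known variance σ², a Normal(μ₀, σ₀²) prior on μ is conjugate. Posterior precision = 1/σ₀² + n/σ²; posterior mean is the precision-weighted average of μ₀ and x̄.
σ₀² = 116.04² = 13465.2816, σ² = 45.46² = 2066.6116; σ² + n·σ₀² = 2066.6116 + 12·13465.2816 = 163649.9908.
Posterior precision = 1/σ₀² + n/σ² = 1/13465.2816 + 12/2066.6116 = (σ² + n·σ₀²)/(σ₀²σ²) = 163649.9908/(13465.2816·2066.6116); posterior variance σₙ² = σ₀²σ²/(σ² + n·σ₀²) = 13465.2816·2066.6116/163649.9908 = 170.042827.
Posterior SD = √σₙ² = √(13465.2816·2066.6116/163649.9908) = 13.0400.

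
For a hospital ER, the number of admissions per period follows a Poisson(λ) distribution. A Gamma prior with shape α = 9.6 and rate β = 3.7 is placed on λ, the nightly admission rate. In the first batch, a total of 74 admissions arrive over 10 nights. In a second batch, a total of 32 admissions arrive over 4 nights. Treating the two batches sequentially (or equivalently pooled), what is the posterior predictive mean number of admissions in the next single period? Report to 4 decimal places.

6.5311

With a Gamma(shape α, rate β) prior, the Poisson likelihood is conjugate: the posterior is Gamma(α + ΣXᵢ, β + n).
After batch 1: Gamma(α+S, β+n) = Gamma(9.6+74, 3.7+10) = Gamma(83.6, 13.7).
After batch 2: Gamma(α+S, β+n) = Gamma(83.6+32, 13.7+4) = Gamma(115.6, 17.7).
The predictive distribution for one future period is NegBinom with mean α/β = 6.5311.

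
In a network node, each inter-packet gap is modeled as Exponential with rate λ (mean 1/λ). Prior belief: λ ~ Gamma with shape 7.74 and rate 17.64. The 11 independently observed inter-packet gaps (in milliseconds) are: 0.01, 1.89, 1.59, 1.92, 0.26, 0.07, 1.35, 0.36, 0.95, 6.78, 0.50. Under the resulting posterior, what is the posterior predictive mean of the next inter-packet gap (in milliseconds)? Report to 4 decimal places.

1.8782

With a Gamma(shape α, rate β) prior on the exponential rate λ, the posterior after n observations with total T = Σxᵢ is Gamma(α+n, β+T).
Sum of observations T = 15.68 milliseconds; n = 11.
Posterior: Gamma(7.74+11, 17.64+15.68) = Gamma(18.74, 33.32).
The predictive distribution for the next observation is Lomax; its mean is β/(α−1) = 33.32/17.74 = 1.8782.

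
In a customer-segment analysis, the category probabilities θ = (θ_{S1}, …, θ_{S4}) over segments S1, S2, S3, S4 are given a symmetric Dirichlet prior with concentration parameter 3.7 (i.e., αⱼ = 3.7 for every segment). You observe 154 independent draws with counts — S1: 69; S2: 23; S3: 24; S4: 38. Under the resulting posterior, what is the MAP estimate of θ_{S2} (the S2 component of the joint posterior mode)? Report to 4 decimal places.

0.1559

The Dirichlet prior is conjugate to the Multinomial likelihood: each posterior αⱼ = prior αⱼ + observed count nⱼ.
Posterior concentration: (72.7, 26.7, 27.7, 41.7), total = 168.8.
Joint mode component: (α_{S2}−1)/(Σα−K) = 25.7/164.8 = 0.1559.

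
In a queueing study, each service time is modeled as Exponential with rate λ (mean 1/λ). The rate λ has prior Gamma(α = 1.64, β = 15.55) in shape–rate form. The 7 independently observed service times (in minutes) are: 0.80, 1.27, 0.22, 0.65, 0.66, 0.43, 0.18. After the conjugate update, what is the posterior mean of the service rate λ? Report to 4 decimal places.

With a Gamma(shape α, rate β) prior on the exponential rate λ, the posterior after n observations with total T = Σxᵢ is Gamma(α+n, β+T).
Sum of observations T = 4.21 minutes; n = 7.
Posterior: Gamma(1.64+7, 15.55+4.21) = Gamma(8.64, 19.76).
Posterior mean of λ = α/β = 8.64/19.76 = 0.4372.

0.4372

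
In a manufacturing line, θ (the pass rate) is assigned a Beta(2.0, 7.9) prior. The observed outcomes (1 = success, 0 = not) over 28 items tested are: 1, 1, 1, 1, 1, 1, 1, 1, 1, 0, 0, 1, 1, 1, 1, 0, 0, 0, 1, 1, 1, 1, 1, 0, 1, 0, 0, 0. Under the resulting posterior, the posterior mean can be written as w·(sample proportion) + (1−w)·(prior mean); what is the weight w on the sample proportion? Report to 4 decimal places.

The Beta prior is conjugate to a Binomial/Bernoulli likelihood; the update adds successes to α and failures to β.
Posterior mean = (α₀+k)/(α₀+β₀+n) = [n/(α₀+β₀+n)]·(k/n) + [(α₀+β₀)/(α₀+β₀+n)]·α₀/(α₀+β₀), so only n and the prior enter the weight.
The weight on the data is w = n/(α₀+β₀+n) = 28/(2.0+7.9+28) = 28/37.9 = 0.7388.

0.7388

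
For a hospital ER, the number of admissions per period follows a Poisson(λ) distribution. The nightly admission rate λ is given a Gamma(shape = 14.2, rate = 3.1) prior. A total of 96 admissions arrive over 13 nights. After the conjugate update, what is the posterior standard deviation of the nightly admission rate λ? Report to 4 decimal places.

With a Gamma(shape α, rate β) prior, the Poisson likelihood is conjugate: the posterior is Gamma(α + ΣXᵢ, β + n).
Posterior: Gamma(α+S, β+n) = Gamma(14.2+96, 3.1+13) = Gamma(110.2, 16.1).
SD = √α/β = √110.2/16.1 = 0.6520.

0.6520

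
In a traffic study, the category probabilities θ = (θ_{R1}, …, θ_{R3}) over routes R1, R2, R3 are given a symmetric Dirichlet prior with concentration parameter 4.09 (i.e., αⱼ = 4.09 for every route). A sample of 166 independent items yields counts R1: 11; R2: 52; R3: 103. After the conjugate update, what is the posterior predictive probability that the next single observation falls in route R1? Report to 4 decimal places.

0.0846

The Dirichlet prior is conjugate to the Multinomial likelihood: each posterior αⱼ = prior αⱼ + observed count nⱼ.
Posterior concentration: (15.09, 56.09, 107.09), total = 178.27.
P(next = R1 | data) = α_{R1}/Σα = 0.0846.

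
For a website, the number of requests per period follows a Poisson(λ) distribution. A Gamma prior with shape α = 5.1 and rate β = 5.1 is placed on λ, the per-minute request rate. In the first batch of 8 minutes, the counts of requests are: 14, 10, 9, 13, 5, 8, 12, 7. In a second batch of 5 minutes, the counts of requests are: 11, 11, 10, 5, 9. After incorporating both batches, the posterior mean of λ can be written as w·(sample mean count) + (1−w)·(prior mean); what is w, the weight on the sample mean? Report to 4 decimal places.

0.7182

With a Gamma(shape α, rate β) prior, the Poisson likelihood is conjugate: the posterior is Gamma(α + ΣXᵢ, β + n).
Total number of minutes: n = 8 + 5 = 13.
Posterior mean = (α₀+S)/(β₀+n) = [n/(β₀+n)]·(S/n) + [β₀/(β₀+n)]·(α₀/β₀), so only n and β₀ enter the weight.
Weight on data w = n/(β₀+n) = 13/(5.1+13) = 13/18.1 = 0.7182.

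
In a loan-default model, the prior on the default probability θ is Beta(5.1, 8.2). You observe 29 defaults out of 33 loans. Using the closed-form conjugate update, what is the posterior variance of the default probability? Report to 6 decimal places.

0.004103

The Beta prior is conjugate to a Binomial/Bernoulli likelihood; the update adds successes to α and failures to β.
Posterior: Beta(α+k, β+n−k) = Beta(5.1+29, 8.2+4) = Beta(34.1, 12.2).
Var = αβ/((α+β)²(α+β+1)) = 34.1·12.2/(46.3²·47.3) = 0.004103.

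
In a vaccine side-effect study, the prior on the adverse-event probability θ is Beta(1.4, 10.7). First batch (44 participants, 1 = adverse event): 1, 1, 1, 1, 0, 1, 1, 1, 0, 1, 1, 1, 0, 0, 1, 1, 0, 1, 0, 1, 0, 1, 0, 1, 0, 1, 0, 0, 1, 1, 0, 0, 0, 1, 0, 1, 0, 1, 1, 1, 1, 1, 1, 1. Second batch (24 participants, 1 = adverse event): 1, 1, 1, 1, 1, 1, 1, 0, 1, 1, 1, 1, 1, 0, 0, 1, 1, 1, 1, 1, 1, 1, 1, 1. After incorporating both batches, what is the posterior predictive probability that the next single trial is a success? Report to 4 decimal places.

The Beta prior is conjugate to a Binomial/Bernoulli likelihood; the update adds successes to α and failures to β.
After batch 1: Beta(1.4+28, 10.7+16) = Beta(29.4, 26.7).
After batch 2: Beta(29.4+21, 26.7+3) = Beta(50.4, 29.7).
For a single future Bernoulli trial, P(success | data) = α/(α+β) = 0.6292.

0.6292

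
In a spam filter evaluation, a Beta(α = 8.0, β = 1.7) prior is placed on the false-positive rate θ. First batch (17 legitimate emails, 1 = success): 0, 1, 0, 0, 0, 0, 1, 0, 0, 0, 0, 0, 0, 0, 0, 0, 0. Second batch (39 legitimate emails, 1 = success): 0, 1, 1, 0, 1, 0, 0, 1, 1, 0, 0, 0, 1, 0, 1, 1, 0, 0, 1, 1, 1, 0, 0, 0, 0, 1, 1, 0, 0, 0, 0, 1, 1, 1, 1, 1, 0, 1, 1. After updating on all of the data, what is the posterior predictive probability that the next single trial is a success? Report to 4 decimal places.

0.4566

The Beta prior is conjugate to a Binomial/Bernoulli likelihood; the update adds successes to α and failures to β.
After batch 1: Beta(8.0+2, 1.7+15) = Beta(10.0, 16.7).
After batch 2: Beta(10.0+20, 16.7+19) = Beta(30.0, 35.7).
For a single future Bernoulli trial, P(success | data) = α/(α+β) = 0.4566.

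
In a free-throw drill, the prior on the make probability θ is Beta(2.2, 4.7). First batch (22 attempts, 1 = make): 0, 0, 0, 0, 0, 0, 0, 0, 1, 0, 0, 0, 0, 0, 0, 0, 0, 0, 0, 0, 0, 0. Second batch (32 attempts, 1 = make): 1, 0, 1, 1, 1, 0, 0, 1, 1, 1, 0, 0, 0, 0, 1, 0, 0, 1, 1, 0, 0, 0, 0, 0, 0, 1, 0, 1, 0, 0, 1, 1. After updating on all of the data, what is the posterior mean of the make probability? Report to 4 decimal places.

The Beta prior is conjugate to a Binomial/Bernoulli likelihood; the update adds successes to α and failures to β.
After batch 1: Beta(2.2+1, 4.7+21) = Beta(3.2, 25.7).
After batch 2: Beta(3.2+14, 25.7+18) = Beta(17.2, 43.7).
Posterior mean = α/(α+β) = 17.2/60.9 = 0.2824.

0.2824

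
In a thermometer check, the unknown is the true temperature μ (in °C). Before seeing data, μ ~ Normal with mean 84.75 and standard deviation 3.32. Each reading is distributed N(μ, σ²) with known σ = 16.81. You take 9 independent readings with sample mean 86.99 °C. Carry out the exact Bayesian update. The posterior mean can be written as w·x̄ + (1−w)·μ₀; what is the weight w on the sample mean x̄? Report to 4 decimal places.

For Normal data with known variance σ², a Normal(μ₀, σ₀²) prior on μ is conjugate. Posterior precision = 1/σ₀² + n/σ²; posterior mean is the precision-weighted average of μ₀ and x̄.
σ₀² = 3.32² = 11.0224, σ² = 16.81² = 282.5761. Prior precision 1/σ₀² = 1/11.0224; data precision n/σ² = 9/282.5761.
w = (n/σ²)/(1/σ₀² + n/σ²) = n·σ₀²/(σ² + n·σ₀²) = 9·11.0224/(282.5761 + 9·11.0224) = 99.2016/381.7777 = 0.2598.

0.2598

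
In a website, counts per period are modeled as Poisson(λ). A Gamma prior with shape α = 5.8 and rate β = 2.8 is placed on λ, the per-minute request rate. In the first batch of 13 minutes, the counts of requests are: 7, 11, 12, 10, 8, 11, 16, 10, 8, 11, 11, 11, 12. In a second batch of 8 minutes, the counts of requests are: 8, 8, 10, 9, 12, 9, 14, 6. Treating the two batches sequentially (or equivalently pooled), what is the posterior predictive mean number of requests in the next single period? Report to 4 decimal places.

With a Gamma(shape α, rate β) prior, the Poisson likelihood is conjugate: the posterior is Gamma(α + ΣXᵢ, β + n).
Batch 1: sum of counts S = 138 over n = 13 minutes.
After batch 1: Gamma(α+S, β+n) = Gamma(5.8+138, 2.8+13) = Gamma(143.8, 15.8).
Batch 2: sum of counts S = 76 over n = 8 minutes.
After batch 2: Gamma(α+S, β+n) = Gamma(143.8+76, 15.8+8) = Gamma(219.8, 23.8).
The predictive distribution for one future period is NegBinom with mean α/β = 9.2353.

9.2353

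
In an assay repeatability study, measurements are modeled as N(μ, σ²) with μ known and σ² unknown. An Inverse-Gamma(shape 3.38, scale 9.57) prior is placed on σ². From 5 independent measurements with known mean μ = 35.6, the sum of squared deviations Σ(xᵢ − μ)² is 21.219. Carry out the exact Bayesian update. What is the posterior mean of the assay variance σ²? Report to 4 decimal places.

4.1351

With known mean μ and an Inverse-Gamma(α, β) prior on σ², the Normal likelihood is conjugate: posterior is Inv-Gamma(α + n/2, β + Σ(xᵢ−μ)²/2).
Posterior: Inv-Gamma(3.38 + 5/2, 9.57 + 21.219/2) = Inv-Gamma(5.88, 20.1795).
E[σ²|data] = β/(α−1) = 20.1795/4.88 = 4.1351.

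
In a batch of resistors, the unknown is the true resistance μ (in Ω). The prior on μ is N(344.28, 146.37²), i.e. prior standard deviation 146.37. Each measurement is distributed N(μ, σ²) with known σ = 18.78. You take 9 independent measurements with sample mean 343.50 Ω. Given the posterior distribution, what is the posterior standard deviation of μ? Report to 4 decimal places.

6.2543

For Normal data with known variance σ², a Normal(μ₀, σ₀²) prior on μ is conjugate. Posterior precision = 1/σ₀² + n/σ²; posterior mean is the precision-weighted average of μ₀ and x̄.
σ₀² = 146.37² = 21424.1769, σ² = 18.78² = 352.6884; σ² + n·σ₀² = 352.6884 + 9·21424.1769 = 193170.2805.
Posterior precision = 1/σ₀² + n/σ² = 1/21424.1769 + 9/352.6884 = (σ² + n·σ₀²)/(σ₀²σ²) = 193170.2805/(21424.1769·352.6884); posterior variance σₙ² = σ₀²σ²/(σ² + n·σ₀²) = 21424.1769·352.6884/193170.2805 = 39.116052.
Posterior SD = √σₙ² = √(21424.1769·352.6884/193170.2805) = 6.2543.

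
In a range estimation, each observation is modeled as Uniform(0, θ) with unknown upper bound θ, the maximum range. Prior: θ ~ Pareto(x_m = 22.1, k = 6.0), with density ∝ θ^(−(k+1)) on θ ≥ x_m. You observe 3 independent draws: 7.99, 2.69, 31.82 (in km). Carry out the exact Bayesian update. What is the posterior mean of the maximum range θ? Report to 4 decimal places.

A Pareto(scale x_m, shape k) prior on the upper bound θ of Uniform(0, θ) is conjugate: posterior is Pareto(max(x_m, max xᵢ), k + n).
Sample maximum = 31.82; prior scale x_m = 22.1 → posterior scale = max = 31.82.
Posterior shape = 6.0 + 3 = 9.0.
E[θ|data] = k·x_m/(k−1) = 9.0·31.82/8.0 = 35.7975.

35.7975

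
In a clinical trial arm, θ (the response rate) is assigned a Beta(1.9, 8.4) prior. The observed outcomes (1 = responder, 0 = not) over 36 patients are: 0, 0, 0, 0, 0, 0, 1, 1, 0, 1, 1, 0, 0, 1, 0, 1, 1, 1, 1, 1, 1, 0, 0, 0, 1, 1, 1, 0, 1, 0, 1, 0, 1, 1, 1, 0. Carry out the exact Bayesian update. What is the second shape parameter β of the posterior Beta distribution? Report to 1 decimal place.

The Beta prior is conjugate to a Binomial/Bernoulli likelihood; the update adds successes to α and failures to β.
Posterior: Beta(α+k, β+n−k) = Beta(1.9+19, 8.4+17) = Beta(20.9, 25.4).
Posterior β = 25.4.

25.4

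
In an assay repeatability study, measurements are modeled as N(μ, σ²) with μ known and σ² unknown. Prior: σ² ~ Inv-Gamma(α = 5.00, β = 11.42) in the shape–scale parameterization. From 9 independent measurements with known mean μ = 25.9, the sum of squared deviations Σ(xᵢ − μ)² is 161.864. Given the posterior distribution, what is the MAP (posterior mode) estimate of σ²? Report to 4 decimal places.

With known mean μ and an Inverse-Gamma(α, β) prior on σ², the Normal likelihood is conjugate: posterior is Inv-Gamma(α + n/2, β + Σ(xᵢ−μ)²/2).
Posterior: Inv-Gamma(5.00 + 9/2, 11.42 + 161.864/2) = Inv-Gamma(9.50, 92.3520).
Mode = β/(α+1) = 92.3520/10.50 = 8.7954.

8.7954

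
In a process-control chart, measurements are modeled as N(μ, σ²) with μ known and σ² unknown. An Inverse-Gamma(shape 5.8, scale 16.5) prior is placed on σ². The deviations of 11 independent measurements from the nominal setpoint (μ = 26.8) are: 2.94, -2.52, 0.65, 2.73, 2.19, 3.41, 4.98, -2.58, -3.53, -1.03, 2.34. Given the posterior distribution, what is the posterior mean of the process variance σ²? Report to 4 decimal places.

5.9586

With known mean μ and an Inverse-Gamma(α, β) prior on σ², the Normal likelihood is conjugate: posterior is Inv-Gamma(α + n/2, β + Σ(xᵢ−μ)²/2).
Σ(xᵢ−μ)² = (2.94)² + (-2.52)² + (0.65)² + (2.73)² + (2.19)² + (3.41)² + (4.98)² + (-2.58)² + (-3.53)² + (-1.03)² + (2.34)² = 89.7478.
Posterior: Inv-Gamma(5.8 + 11/2, 16.5 + 89.7478/2) = Inv-Gamma(11.30, 61.37390).
E[σ²|data] = β/(α−1) = 61.37390/10.30 = 5.9586.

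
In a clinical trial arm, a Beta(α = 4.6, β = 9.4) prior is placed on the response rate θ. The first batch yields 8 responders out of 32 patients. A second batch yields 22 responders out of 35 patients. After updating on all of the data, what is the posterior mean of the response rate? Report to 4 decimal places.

The Beta prior is conjugate to a Binomial/Bernoulli likelihood; the update adds successes to α and failures to β.
After batch 1: Beta(4.6+8, 9.4+24) = Beta(12.6, 33.4).
After batch 2: Beta(12.6+22, 33.4+13) = Beta(34.6, 46.4).
Posterior mean = α/(α+β) = 34.6/81.0 = 0.4272.

0.4272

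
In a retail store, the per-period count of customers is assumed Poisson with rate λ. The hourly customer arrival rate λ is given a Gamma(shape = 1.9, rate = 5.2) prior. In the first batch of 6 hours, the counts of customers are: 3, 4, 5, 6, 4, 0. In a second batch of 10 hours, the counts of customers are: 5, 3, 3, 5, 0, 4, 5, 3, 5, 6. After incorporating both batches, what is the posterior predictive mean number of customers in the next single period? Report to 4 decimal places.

2.9670

With a Gamma(shape α, rate β) prior, the Poisson likelihood is conjugate: the posterior is Gamma(α + ΣXᵢ, β + n).
Batch 1: sum of counts S = 22 over n = 6 hours.
After batch 1: Gamma(α+S, β+n) = Gamma(1.9+22, 5.2+6) = Gamma(23.9, 11.2).
Batch 2: sum of counts S = 39 over n = 10 hours.
After batch 2: Gamma(α+S, β+n) = Gamma(23.9+39, 11.2+10) = Gamma(62.9, 21.2).
The predictive distribution for one future period is NegBinom with mean α/β = 2.9670.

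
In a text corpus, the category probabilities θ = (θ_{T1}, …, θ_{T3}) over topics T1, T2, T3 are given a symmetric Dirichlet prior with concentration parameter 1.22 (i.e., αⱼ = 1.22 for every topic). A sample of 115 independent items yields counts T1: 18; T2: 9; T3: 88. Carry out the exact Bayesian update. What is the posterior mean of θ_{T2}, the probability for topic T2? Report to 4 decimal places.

The Dirichlet prior is conjugate to the Multinomial likelihood: each posterior αⱼ = prior αⱼ + observed count nⱼ.
Posterior concentration: (19.22, 10.22, 89.22), total = 118.66.
E[θ_{T2}|data] = α_{T2}/Σα = 10.22/118.66 = 0.0861.

0.0861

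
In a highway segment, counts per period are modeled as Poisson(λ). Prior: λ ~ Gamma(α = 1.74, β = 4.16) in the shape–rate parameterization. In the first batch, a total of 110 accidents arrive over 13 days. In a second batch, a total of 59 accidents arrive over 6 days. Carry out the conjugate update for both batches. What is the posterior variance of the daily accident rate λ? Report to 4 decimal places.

With a Gamma(shape α, rate β) prior, the Poisson likelihood is conjugate: the posterior is Gamma(α + ΣXᵢ, β + n).
After batch 1: Gamma(α+S, β+n) = Gamma(1.74+110, 4.16+13) = Gamma(111.74, 17.16).
After batch 2: Gamma(α+S, β+n) = Gamma(111.74+59, 17.16+6) = Gamma(170.74, 23.16).
Var = α/β² = 170.74/23.16² = 0.3183.

0.3183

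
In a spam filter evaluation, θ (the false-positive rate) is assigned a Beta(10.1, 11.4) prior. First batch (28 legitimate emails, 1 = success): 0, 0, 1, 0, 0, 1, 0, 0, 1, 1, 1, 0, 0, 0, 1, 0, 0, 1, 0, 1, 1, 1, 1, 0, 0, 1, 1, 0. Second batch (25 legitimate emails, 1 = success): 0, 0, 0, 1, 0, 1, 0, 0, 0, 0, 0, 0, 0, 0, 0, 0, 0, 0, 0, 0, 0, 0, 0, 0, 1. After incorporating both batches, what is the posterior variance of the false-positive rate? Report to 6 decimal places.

The Beta prior is conjugate to a Binomial/Bernoulli likelihood; the update adds successes to α and failures to β.
After batch 1: Beta(10.1+13, 11.4+15) = Beta(23.1, 26.4).
After batch 2: Beta(23.1+3, 26.4+22) = Beta(26.1, 48.4).
Var = αβ/((α+β)²(α+β+1)) = 26.1·48.4/(74.5²·75.5) = 0.003015.

0.003015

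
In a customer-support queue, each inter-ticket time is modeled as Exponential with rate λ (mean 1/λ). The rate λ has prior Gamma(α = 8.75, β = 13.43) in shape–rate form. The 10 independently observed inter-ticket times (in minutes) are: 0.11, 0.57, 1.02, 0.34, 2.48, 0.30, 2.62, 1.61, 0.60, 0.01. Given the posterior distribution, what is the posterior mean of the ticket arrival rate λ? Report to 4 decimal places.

With a Gamma(shape α, rate β) prior on the exponential rate λ, the posterior after n observations with total T = Σxᵢ is Gamma(α+n, β+T).
Sum of observations T = 9.66 minutes; n = 10.
Posterior: Gamma(8.75+10, 13.43+9.66) = Gamma(18.75, 23.09).
Posterior mean of λ = α/β = 18.75/23.09 = 0.8120.

0.8120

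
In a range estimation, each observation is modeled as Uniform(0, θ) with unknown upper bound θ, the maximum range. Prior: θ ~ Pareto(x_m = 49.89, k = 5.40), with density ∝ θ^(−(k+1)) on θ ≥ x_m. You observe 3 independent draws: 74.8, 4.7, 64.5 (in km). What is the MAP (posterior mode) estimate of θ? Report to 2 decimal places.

A Pareto(scale x_m, shape k) prior on the upper bound θ of Uniform(0, θ) is conjugate: posterior is Pareto(max(x_m, max xᵢ), k + n).
Sample maximum = 74.8; prior scale x_m = 49.89 → posterior scale = max = 74.80.
Posterior shape = 5.40 + 3 = 8.40.
The Pareto density is decreasing on [x_m, ∞), so the mode is x_m = 74.80.

74.80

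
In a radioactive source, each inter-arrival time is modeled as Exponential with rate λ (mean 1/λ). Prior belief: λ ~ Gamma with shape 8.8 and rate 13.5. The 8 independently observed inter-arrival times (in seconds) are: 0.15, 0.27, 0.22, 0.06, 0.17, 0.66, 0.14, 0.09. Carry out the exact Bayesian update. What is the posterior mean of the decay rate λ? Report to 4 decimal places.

With a Gamma(shape α, rate β) prior on the exponential rate λ, the posterior after n observations with total T = Σxᵢ is Gamma(α+n, β+T).
Sum of observations T = 1.76 seconds; n = 8.
Posterior: Gamma(8.8+8, 13.5+1.76) = Gamma(16.8, 15.26).
Posterior mean of λ = α/β = 16.8/15.26 = 1.1009.

1.1009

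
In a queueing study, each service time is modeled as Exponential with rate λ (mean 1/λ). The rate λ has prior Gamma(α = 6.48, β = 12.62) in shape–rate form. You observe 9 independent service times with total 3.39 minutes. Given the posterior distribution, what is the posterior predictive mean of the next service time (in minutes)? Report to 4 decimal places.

1.1057

With a Gamma(shape α, rate β) prior on the exponential rate λ, the posterior after n observations with total T = Σxᵢ is Gamma(α+n, β+T).
Posterior: Gamma(6.48+9, 12.62+3.39) = Gamma(15.48, 16.01).
The predictive distribution for the next observation is Lomax; its mean is β/(α−1) = 16.01/14.48 = 1.1057.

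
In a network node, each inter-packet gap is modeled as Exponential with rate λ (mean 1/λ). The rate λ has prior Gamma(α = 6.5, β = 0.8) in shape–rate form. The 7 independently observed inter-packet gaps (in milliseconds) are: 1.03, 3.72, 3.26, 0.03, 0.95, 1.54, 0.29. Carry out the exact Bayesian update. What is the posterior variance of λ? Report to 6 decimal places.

0.099982

With a Gamma(shape α, rate β) prior on the exponential rate λ, the posterior after n observations with total T = Σxᵢ is Gamma(α+n, β+T).
Sum of observations T = 10.82 milliseconds; n = 7.
Posterior: Gamma(6.5+7, 0.8+10.82) = Gamma(13.5, 11.62).
Var = α/β² = 0.099982.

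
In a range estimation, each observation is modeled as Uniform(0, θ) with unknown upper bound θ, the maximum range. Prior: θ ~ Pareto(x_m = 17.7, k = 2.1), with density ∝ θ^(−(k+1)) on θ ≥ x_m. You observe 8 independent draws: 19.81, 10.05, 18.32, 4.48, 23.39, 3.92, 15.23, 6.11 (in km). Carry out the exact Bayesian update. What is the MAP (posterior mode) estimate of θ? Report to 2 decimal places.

23.39

A Pareto(scale x_m, shape k) prior on the upper bound θ of Uniform(0, θ) is conjugate: posterior is Pareto(max(x_m, max xᵢ), k + n).
Sample maximum = 23.39; prior scale x_m = 17.7 → posterior scale = max = 23.39.
Posterior shape = 2.1 + 8 = 10.1.
The Pareto density is decreasing on [x_m, ∞), so the mode is x_m = 23.39.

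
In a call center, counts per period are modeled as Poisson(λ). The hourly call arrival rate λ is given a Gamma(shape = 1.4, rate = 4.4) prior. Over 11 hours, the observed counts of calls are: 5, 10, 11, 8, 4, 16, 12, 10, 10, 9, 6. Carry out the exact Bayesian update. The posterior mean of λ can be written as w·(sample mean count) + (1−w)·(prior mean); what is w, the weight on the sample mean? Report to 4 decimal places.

With a Gamma(shape α, rate β) prior, the Poisson likelihood is conjugate: the posterior is Gamma(α + ΣXᵢ, β + n).
Posterior mean = (α₀+S)/(β₀+n) = [n/(β₀+n)]·(S/n) + [β₀/(β₀+n)]·(α₀/β₀), so only n and β₀ enter the weight.
Weight on data w = n/(β₀+n) = 11/(4.4+11) = 11/15.4 = 0.7143.

0.7143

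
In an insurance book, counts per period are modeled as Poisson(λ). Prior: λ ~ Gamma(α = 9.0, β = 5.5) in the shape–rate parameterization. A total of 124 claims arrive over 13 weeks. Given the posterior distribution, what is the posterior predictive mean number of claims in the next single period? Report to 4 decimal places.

7.1892

With a Gamma(shape α, rate β) prior, the Poisson likelihood is conjugate: the posterior is Gamma(α + ΣXᵢ, β + n).
Posterior: Gamma(α+S, β+n) = Gamma(9.0+124, 5.5+13) = Gamma(133.0, 18.5).
The predictive distribution for one future period is NegBinom with mean α/β = 7.1892.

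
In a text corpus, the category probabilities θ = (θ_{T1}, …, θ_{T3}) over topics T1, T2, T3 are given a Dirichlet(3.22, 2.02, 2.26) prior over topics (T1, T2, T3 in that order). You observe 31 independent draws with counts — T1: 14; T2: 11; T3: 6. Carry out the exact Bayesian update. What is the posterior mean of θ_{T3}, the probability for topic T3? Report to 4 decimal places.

The Dirichlet prior is conjugate to the Multinomial likelihood: each posterior αⱼ = prior αⱼ + observed count nⱼ.
Posterior concentration: (17.22, 13.02, 8.26), total = 38.50.
E[θ_{T3}|data] = α_{T3}/Σα = 8.26/38.50 = 0.2145.

0.2145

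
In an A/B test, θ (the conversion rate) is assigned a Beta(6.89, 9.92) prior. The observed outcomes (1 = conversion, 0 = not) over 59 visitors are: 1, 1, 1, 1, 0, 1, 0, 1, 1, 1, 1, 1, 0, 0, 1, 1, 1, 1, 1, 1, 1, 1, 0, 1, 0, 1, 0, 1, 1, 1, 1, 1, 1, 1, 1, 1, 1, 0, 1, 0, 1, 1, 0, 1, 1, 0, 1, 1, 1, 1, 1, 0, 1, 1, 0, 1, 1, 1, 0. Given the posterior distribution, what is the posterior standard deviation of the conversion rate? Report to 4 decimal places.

0.0530

The Beta prior is conjugate to a Binomial/Bernoulli likelihood; the update adds successes to α and failures to β.
Posterior: Beta(α+k, β+n−k) = Beta(6.89+45, 9.92+14) = Beta(51.89, 23.92).
Var = αβ/((α+β)²(α+β+1)) = 51.89·23.92/(75.81²·76.81) = 0.00281173; SD = √0.00281173 = 0.0530.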